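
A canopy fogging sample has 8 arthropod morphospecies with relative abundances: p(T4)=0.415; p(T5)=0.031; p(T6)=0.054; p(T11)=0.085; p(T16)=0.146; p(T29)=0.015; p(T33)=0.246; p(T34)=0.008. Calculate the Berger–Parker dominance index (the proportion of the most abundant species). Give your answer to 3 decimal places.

0.415

The largest proportion is 0.415, i.e. d = 0.415 to 3 decimal places.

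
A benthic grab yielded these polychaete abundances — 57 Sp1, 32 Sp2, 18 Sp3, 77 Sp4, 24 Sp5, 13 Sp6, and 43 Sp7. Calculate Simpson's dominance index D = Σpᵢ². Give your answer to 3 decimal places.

0.188

Total N = 57+32+18+77+24+13+43 = 264, so the proportions are 0.21591, 0.12121, 0.06818, 0.29167, 0.09091, 0.04924, 0.16288 (working shown to 5 dp, full precision carried).
D = 0.21591² + 0.12121² + 0.06818² + 0.29167² + 0.09091² + 0.04924² + 0.16288² = 0.04662 + 0.01469 + 0.00465 + 0.08507 + 0.00826 + 0.00242 + 0.02653 = 0.18825.
To 3 decimal places, D = 0.188.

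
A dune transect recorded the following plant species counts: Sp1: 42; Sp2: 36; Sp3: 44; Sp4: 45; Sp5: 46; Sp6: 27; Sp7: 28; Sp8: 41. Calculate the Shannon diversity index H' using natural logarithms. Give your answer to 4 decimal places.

Total N = 42+36+44+45+46+27+28+41 = 309, so the proportions are 0.135922, 0.116505, 0.142395, 0.145631, 0.148867, 0.087379, 0.090615, 0.132686 (working shown to 6 dp, full precision carried).
Each pᵢ ln pᵢ term: 0.135922×(-1.995672)=-0.271256, 0.116505×(-2.149822)=-0.250465, 0.142395×(-1.949152)=-0.277549, 0.145631×(-1.926679)=-0.280584, 0.148867×(-1.904700)=-0.283548, 0.087379×(-2.437504)=-0.212986, 0.090615×(-2.401137)=-0.217579, 0.132686×(-2.019769)=-0.267995.
Sum = -2.061962, so H' = 2.0620.

2.0620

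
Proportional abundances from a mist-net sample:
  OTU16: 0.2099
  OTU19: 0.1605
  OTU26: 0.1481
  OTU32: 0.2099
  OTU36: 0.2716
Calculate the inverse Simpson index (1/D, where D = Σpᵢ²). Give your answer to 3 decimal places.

4.772

D = 0.2099² + 0.1605² + 0.1481² + 0.2099² + 0.2716² = 0.0440580 + 0.0257603 + 0.0219336 + 0.0440580 + 0.0737666 = 0.2095764 (working shown to 7 dp, full precision carried).
So 1/D = 4.77153, i.e. 4.772 to 3 decimal places.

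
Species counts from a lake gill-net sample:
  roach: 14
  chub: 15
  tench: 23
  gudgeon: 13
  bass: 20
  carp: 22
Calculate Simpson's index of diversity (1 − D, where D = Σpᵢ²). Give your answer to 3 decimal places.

Total N = 14+15+23+13+20+22 = 107, so the proportions are 0.13084, 0.14019, 0.21495, 0.1215, 0.18692, 0.20561 (working shown to 5 dp, full precision carried).
D = 0.13084² + 0.14019² + 0.21495² + 0.1215² + 0.18692² + 0.20561² = 0.01712 + 0.01965 + 0.04620 + 0.01476 + 0.03494 + 0.04227 = 0.17495.
So 1 − D = 0.82505, i.e. 0.825 to 3 decimal places.

0.825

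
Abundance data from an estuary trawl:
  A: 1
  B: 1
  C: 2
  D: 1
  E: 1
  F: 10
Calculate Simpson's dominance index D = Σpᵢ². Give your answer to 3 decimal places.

0.422

Total N = 1+1+2+1+1+10 = 16, so the proportions are 0.0625, 0.0625, 0.125, 0.0625, 0.0625, 0.625 (working shown to 5 dp, full precision carried).
D = 0.0625² + 0.0625² + 0.125² + 0.0625² + 0.0625² + 0.625² = 0.00391 + 0.00391 + 0.01562 + 0.00391 + 0.00391 + 0.39062 = 0.42188.
To 3 decimal places, D = 0.422.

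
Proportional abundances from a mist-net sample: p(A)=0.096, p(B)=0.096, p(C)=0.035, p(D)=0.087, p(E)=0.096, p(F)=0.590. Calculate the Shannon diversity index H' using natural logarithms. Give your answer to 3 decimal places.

Each pᵢ ln pᵢ term (working shown to 5 dp, full precision carried): 0.096×(-2.34341)=-0.22497, 0.096×(-2.34341)=-0.22497, 0.035×(-3.35241)=-0.11733, 0.087×(-2.44185)=-0.21244, 0.096×(-2.34341)=-0.22497, 0.59×(-0.52763)=-0.31130.
Sum = -1.31598, so H' = 1.316.

1.316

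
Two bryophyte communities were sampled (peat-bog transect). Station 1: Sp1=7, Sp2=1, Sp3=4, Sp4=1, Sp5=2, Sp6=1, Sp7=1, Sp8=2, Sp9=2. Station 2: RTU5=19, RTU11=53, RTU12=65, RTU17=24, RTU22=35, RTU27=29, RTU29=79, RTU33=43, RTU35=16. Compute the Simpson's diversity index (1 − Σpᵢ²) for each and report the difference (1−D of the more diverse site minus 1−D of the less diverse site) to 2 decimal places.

0.04

Station 1: N=21, proportions 0.3333, 0.0476, 0.1905, 0.0476, 0.0952, 0.0476, 0.0476, 0.0952, 0.0952, giving 1−D = 0.8163 (working shown to 4 dp, full precision carried).
Station 2: N=363, proportions 0.0523, 0.146, 0.1791, 0.0661, 0.0964, 0.0799, 0.2176, 0.1185, 0.0441, giving 1−D = 0.8605.
Difference = |0.8163 − 0.8605| = 0.0442, i.e. 0.04 to 2 decimal places.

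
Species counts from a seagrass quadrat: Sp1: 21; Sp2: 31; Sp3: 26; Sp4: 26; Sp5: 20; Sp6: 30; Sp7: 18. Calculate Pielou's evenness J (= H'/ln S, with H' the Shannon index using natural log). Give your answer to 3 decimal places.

Total N = 21+31+26+26+20+30+18 = 172, so the proportions are 0.12209, 0.18023, 0.15116, 0.15116, 0.11628, 0.17442, 0.10465 (working shown to 5 dp, full precision carried).
H' = −Σ pᵢ ln pᵢ = −((-0.25676) + (-0.30883) + (-0.28561) + (-0.28561) + (-0.25020) + (-0.30459) + (-0.23621)) = 1.92780.
With S = 7 species, ln S = 1.94591, so J = 1.92780/1.94591 = 0.99070, i.e. 0.991 to 3 decimal places.

0.991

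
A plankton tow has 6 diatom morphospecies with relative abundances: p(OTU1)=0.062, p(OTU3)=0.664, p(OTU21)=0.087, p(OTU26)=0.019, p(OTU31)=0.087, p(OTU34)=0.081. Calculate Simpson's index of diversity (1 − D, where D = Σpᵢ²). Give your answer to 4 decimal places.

0.5332

D = 0.062² + 0.664² + 0.087² + 0.019² + 0.087² + 0.081² = 0.003844 + 0.440896 + 0.007569 + 0.000361 + 0.007569 + 0.006561 = 0.466800 (working shown to 6 dp, full precision carried).
So 1 − D = 0.533200, i.e. 0.5332 to 4 decimal places.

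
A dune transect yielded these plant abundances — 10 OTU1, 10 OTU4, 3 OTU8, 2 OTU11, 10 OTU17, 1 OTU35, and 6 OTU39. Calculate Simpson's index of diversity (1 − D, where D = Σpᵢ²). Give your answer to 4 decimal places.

Total N = 10+10+3+2+10+1+6 = 42, so the proportions are 0.238095, 0.238095, 0.071429, 0.047619, 0.238095, 0.02381, 0.142857 (working shown to 6 dp, full precision carried).
D = 0.238095² + 0.238095² + 0.071429² + 0.047619² + 0.238095² + 0.02381² + 0.142857² = 0.056689 + 0.056689 + 0.005102 + 0.002268 + 0.056689 + 0.000567 + 0.020408 = 0.198413.
So 1 − D = 0.801587, i.e. 0.8016 to 4 decimal places.

0.8016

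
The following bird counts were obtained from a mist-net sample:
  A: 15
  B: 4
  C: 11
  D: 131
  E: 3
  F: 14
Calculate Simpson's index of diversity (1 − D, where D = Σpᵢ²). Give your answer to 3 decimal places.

0.440

Total N = 15+4+11+131+3+14 = 178, so the proportions are 0.08427, 0.02247, 0.0618, 0.73596, 0.01685, 0.07865 (working shown to 5 dp, full precision carried).
D = 0.08427² + 0.02247² + 0.0618² + 0.73596² + 0.01685² + 0.07865² = 0.00710 + 0.00050 + 0.00382 + 0.54163 + 0.00028 + 0.00619 = 0.55953.
So 1 − D = 0.44047, i.e. 0.440 to 3 decimal places.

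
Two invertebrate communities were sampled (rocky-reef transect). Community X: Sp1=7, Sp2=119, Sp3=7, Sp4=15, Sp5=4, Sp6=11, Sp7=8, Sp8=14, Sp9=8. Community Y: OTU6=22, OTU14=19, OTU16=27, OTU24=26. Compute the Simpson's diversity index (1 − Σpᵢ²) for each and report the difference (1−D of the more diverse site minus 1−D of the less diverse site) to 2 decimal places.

Community X: N=193, proportions 0.0363, 0.6166, 0.0363, 0.0777, 0.0207, 0.057, 0.0415, 0.0725, 0.0415, giving 1−D = 0.5988 (working shown to 4 dp, full precision carried).
Community Y: N=94, proportions 0.234, 0.2021, 0.2872, 0.2766, giving 1−D = 0.7454.
Difference = |0.5988 − 0.7454| = 0.1466, i.e. 0.15 to 2 decimal places.

0.15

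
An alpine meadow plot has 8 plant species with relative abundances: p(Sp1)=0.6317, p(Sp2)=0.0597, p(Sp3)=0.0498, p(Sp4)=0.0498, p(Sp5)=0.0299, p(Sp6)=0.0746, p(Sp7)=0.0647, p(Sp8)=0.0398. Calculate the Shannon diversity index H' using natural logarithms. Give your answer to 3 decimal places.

1.361

Each pᵢ ln pᵢ term (working shown to 5 dp, full precision carried): 0.6317×(-0.45934)=-0.29017, 0.0597×(-2.81842)=-0.16826, 0.0498×(-2.99974)=-0.14939, 0.0498×(-2.99974)=-0.14939, 0.0299×(-3.50990)=-0.10495, 0.0746×(-2.59561)=-0.19363, 0.0647×(-2.73799)=-0.17715, 0.0398×(-3.22389)=-0.12831.
Sum = -1.36124, so H' = 1.361.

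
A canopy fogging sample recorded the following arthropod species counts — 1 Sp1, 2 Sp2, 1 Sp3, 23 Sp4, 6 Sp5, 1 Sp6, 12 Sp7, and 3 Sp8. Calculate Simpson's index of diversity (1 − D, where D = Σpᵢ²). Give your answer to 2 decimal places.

0.70

Total N = 1+2+1+23+6+1+12+3 = 49, so the proportions are 0.0204, 0.0408, 0.0204, 0.4694, 0.1224, 0.0204, 0.2449, 0.0612 (working shown to 4 dp, full precision carried).
D = 0.0204² + 0.0408² + 0.0204² + 0.4694² + 0.1224² + 0.0204² + 0.2449² + 0.0612² = 0.0004 + 0.0017 + 0.0004 + 0.2203 + 0.0150 + 0.0004 + 0.0600 + 0.0037 = 0.3020.
So 1 − D = 0.6980, i.e. 0.70 to 2 decimal places.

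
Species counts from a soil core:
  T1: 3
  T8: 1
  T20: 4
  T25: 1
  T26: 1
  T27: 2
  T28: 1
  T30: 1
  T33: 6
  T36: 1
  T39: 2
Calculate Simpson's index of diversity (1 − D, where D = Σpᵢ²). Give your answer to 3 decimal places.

0.858

Total N = 3+1+4+1+1+2+1+1+6+1+2 = 23, so the proportions are 0.13043, 0.04348, 0.17391, 0.04348, 0.04348, 0.08696, 0.04348, 0.04348, 0.26087, 0.04348, 0.08696 (working shown to 5 dp, full precision carried).
D = 0.13043² + 0.04348² + 0.17391² + 0.04348² + 0.04348² + 0.08696² + 0.04348² + 0.04348² + 0.26087² + 0.04348² + 0.08696² = 0.01701 + 0.00189 + 0.03025 + 0.00189 + 0.00189 + 0.00756 + 0.00189 + 0.00189 + 0.06805 + 0.00189 + 0.00756 = 0.14178.
So 1 − D = 0.85822, i.e. 0.858 to 3 decimal places.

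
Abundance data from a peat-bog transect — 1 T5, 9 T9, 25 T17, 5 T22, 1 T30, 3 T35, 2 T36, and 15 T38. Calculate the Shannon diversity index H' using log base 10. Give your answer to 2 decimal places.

0.69

Total N = 1+9+25+5+1+3+2+15 = 61, so the proportions are 0.0164, 0.1475, 0.4098, 0.082, 0.0164, 0.0492, 0.0328, 0.2459 (working shown to 4 dp, full precision carried).
Each pᵢ log₁₀ pᵢ term: 0.0164×(-1.7853)=-0.0293, 0.1475×(-0.8311)=-0.1226, 0.4098×(-0.3874)=-0.1588, 0.082×(-1.0864)=-0.0890, 0.0164×(-1.7853)=-0.0293, 0.0492×(-1.3082)=-0.0643, 0.0328×(-1.4843)=-0.0487, 0.2459×(-0.6092)=-0.1498.
Sum = -0.6918, so H' = 0.69.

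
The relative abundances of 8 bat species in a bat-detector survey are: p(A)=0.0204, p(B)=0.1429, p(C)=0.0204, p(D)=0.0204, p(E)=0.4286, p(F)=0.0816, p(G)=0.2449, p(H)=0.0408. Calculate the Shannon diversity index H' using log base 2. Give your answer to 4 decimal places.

Each pᵢ log₂ pᵢ term (working shown to 6 dp, full precision carried): 0.0204×(-5.615287)=-0.114552, 0.1429×(-2.806922)=-0.401109, 0.0204×(-5.615287)=-0.114552, 0.0204×(-5.615287)=-0.114552, 0.4286×(-1.222296)=-0.523876, 0.0816×(-3.615287)=-0.295007, 0.2449×(-2.029735)=-0.497082, 0.0408×(-4.615287)=-0.188304.
Sum = -2.249034, so H' = 2.2490.

2.2490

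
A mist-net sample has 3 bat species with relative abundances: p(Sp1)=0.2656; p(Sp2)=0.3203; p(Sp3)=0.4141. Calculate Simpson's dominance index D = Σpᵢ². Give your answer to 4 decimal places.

0.3446

D = 0.2656² + 0.3203² + 0.4141² = 0.070543 + 0.102592 + 0.171479 = 0.344614 (working shown to 6 dp, full precision carried).
To 4 decimal places, D = 0.3446.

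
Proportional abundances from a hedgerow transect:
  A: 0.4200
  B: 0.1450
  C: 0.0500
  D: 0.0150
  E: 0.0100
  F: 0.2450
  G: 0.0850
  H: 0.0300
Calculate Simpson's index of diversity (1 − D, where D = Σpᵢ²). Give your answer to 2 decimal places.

0.73

D = 0.42² + 0.145² + 0.05² + 0.015² + 0.01² + 0.245² + 0.085² + 0.03² = 0.1764 + 0.0210 + 0.0025 + 0.0002 + 0.0001 + 0.0600 + 0.0072 + 0.0009 = 0.2684 (working shown to 4 dp, full precision carried).
So 1 − D = 0.7316, i.e. 0.73 to 2 decimal places.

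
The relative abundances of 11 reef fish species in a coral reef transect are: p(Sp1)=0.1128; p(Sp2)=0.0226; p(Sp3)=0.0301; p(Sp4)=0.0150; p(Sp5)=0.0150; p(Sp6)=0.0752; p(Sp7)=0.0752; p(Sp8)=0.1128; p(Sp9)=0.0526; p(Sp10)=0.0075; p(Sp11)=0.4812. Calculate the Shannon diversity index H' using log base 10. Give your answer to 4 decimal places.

Each pᵢ log₁₀ pᵢ term (working shown to 6 dp, full precision carried): 0.1128×(-0.947691)=-0.106900, 0.0226×(-1.645892)=-0.037197, 0.0301×(-1.521434)=-0.045795, 0.015×(-1.823909)=-0.027359, 0.015×(-1.823909)=-0.027359, 0.0752×(-1.123782)=-0.084508, 0.0752×(-1.123782)=-0.084508, 0.1128×(-0.947691)=-0.106900, 0.0526×(-1.279014)=-0.067276, 0.0075×(-2.124939)=-0.015937, 0.4812×(-0.317674)=-0.152865.
Sum = -0.756604, so H' = 0.7566.

0.7566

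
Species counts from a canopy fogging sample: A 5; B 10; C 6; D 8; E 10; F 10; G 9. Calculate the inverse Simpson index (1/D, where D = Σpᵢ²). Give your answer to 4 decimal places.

Total N = 5+10+6+8+10+10+9 = 58, so the proportions are 0.0862069, 0.17241379, 0.10344828, 0.13793103, 0.17241379, 0.17241379, 0.15517241 (working shown to 8 dp, full precision carried).
D = 0.0862069² + 0.17241379² + 0.10344828² + 0.13793103² + 0.17241379² + 0.17241379² + 0.15517241² = 0.00743163 + 0.02972652 + 0.01070155 + 0.01902497 + 0.02972652 + 0.02972652 + 0.02407848 = 0.15041617.
So 1/D = 6.648221, i.e. 6.6482 to 4 decimal places.

6.6482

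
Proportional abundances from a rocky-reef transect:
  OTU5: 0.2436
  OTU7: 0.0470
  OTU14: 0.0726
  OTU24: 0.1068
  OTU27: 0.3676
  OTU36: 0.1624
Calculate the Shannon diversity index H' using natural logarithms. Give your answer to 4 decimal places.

1.5801

Each pᵢ ln pᵢ term (working shown to 6 dp, full precision carried): 0.2436×(-1.412228)=-0.344019, 0.047×(-3.057608)=-0.143708, 0.0726×(-2.622790)=-0.190415, 0.1068×(-2.236797)=-0.238890, 0.3676×(-1.000760)=-0.367879, 0.1624×(-1.817693)=-0.295193.
Sum = -1.580103, so H' = 1.5801.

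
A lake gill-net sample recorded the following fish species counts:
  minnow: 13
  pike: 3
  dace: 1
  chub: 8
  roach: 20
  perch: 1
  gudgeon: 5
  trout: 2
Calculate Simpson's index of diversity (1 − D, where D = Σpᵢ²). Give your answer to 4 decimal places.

0.7604

Total N = 13+3+1+8+20+1+5+2 = 53, so the proportions are 0.245283, 0.056604, 0.018868, 0.150943, 0.377358, 0.018868, 0.09434, 0.037736 (working shown to 6 dp, full precision carried).
D = 0.245283² + 0.056604² + 0.018868² + 0.150943² + 0.377358² + 0.018868² + 0.09434² + 0.037736² = 0.060164 + 0.003204 + 0.000356 + 0.022784 + 0.142399 + 0.000356 + 0.008900 + 0.001424 = 0.239587.
So 1 − D = 0.760413, i.e. 0.7604 to 4 decimal places.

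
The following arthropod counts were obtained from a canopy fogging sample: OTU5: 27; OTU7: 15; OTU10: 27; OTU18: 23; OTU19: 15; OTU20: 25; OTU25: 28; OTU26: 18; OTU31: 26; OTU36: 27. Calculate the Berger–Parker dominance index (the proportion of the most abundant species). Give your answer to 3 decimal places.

Total N = 27+15+27+23+15+25+28+18+26+27 = 231, so the proportions are 0.11688, 0.06494, 0.11688, 0.09957, 0.06494, 0.10823, 0.12121, 0.07792, 0.11255, 0.11688 (working shown to 5 dp, full precision carried).
The largest proportion is 0.12121, i.e. d = 0.121 to 3 decimal places.

0.121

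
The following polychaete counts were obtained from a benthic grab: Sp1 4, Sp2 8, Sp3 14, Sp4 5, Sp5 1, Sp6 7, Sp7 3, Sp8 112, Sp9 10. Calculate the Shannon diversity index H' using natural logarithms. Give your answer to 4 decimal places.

Total N = 4+8+14+5+1+7+3+112+10 = 164, so the proportions are 0.02439, 0.04878, 0.085366, 0.030488, 0.006098, 0.042683, 0.018293, 0.682927, 0.060976 (working shown to 6 dp, full precision carried).
Each pᵢ ln pᵢ term: 0.02439×(-3.713572)=-0.090575, 0.04878×(-3.020425)=-0.147338, 0.085366×(-2.460809)=-0.210069, 0.030488×(-3.490429)=-0.106416, 0.006098×(-5.099866)=-0.031097, 0.042683×(-3.153956)=-0.134620, 0.018293×(-4.001254)=-0.073194, 0.682927×(-0.381368)=-0.260446, 0.060976×(-2.797281)=-0.170566.
Sum = -1.224320, so H' = 1.2243.

1.2243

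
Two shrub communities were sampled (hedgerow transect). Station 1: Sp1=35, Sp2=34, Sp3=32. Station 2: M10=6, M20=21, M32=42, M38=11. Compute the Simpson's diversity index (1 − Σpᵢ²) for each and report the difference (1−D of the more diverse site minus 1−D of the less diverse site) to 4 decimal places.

0.0353

Station 1: N=101, proportions 0.346535, 0.336634, 0.316832, giving 1−D = 0.666209 (working shown to 6 dp, full precision carried).
Station 2: N=80, proportions 0.075, 0.2625, 0.525, 0.1375, giving 1−D = 0.630937.
Difference = |0.666209 − 0.630937| = 0.035272, i.e. 0.0353 to 4 decimal places.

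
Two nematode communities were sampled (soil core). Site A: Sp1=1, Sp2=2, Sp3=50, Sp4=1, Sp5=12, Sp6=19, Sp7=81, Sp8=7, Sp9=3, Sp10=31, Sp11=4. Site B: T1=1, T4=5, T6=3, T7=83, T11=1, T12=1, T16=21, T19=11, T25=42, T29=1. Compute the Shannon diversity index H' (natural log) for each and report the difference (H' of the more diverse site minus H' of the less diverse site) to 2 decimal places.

Site A: N=211, proportions 0.0047, 0.0095, 0.237, 0.0047, 0.0569, 0.09, 0.3839, 0.0332, 0.0142, 0.1469, 0.019, giving H' = 1.7139 (working shown to 4 dp, full precision carried).
Site B: N=169, proportions 0.0059, 0.0296, 0.0178, 0.4911, 0.0059, 0.0059, 0.1243, 0.0651, 0.2485, 0.0059, giving H' = 1.4293.
Difference = |1.7139 − 1.4293| = 0.2846, i.e. 0.28 to 2 decimal places.

0.28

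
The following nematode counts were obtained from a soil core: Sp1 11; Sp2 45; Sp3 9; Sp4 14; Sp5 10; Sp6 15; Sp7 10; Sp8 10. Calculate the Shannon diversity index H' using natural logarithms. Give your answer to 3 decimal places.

Total N = 11+45+9+14+10+15+10+10 = 124, so the proportions are 0.08871, 0.3629, 0.07258, 0.1129, 0.08065, 0.12097, 0.08065, 0.08065 (working shown to 5 dp, full precision carried).
Each pᵢ ln pᵢ term: 0.08871×(-2.42239)=-0.21489, 0.3629×(-1.01362)=-0.36785, 0.07258×(-2.62306)=-0.19038, 0.1129×(-2.18122)=-0.24627, 0.08065×(-2.51770)=-0.20304, 0.12097×(-2.11223)=-0.25551, 0.08065×(-2.51770)=-0.20304, 0.08065×(-2.51770)=-0.20304.
Sum = -1.88402, so H' = 1.884.

1.884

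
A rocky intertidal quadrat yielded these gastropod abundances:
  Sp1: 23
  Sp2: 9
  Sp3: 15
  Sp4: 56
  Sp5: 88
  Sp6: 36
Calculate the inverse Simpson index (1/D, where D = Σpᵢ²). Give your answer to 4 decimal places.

Total N = 23+9+15+56+88+36 = 227, so the proportions are 0.10132159, 0.03964758, 0.0660793, 0.24669604, 0.3876652, 0.15859031 (working shown to 8 dp, full precision carried).
D = 0.10132159² + 0.03964758² + 0.0660793² + 0.24669604² + 0.3876652² + 0.15859031² = 0.01026606 + 0.00157193 + 0.00436647 + 0.06085893 + 0.15028431 + 0.02515089 = 0.25249859.
So 1/D = 3.960418, i.e. 3.9604 to 4 decimal places.

3.9604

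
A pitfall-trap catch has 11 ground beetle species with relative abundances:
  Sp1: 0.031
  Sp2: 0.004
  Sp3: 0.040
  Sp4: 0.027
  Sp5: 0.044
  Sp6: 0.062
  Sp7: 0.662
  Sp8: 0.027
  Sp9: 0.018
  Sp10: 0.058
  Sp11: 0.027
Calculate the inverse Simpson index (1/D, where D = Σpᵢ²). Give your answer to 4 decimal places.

D = 0.031² + 0.004² + 0.04² + 0.027² + 0.044² + 0.062² + 0.662² + 0.027² + 0.018² + 0.058² + 0.027² = 0.0009610 + 0.0000160 + 0.0016000 + 0.0007290 + 0.0019360 + 0.0038440 + 0.4382440 + 0.0007290 + 0.0003240 + 0.0033640 + 0.0007290 = 0.4524760 (working shown to 7 dp, full precision carried).
So 1/D = 2.210062, i.e. 2.2101 to 4 decimal places.

2.2101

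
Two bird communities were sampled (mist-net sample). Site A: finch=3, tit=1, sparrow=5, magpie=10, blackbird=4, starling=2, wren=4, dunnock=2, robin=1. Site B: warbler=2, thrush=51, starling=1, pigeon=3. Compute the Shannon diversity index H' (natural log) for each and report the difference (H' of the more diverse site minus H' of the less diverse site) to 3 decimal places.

Site A: N=32, proportions 0.09375, 0.03125, 0.15625, 0.3125, 0.125, 0.0625, 0.125, 0.0625, 0.03125, giving H' = 1.95849 (working shown to 5 dp, full precision carried).
Site B: N=57, proportions 0.03509, 0.89474, 0.01754, 0.05263, giving H' = 0.44296.
Difference = |1.95849 − 0.44296| = 1.51553, i.e. 1.516 to 3 decimal places.

1.516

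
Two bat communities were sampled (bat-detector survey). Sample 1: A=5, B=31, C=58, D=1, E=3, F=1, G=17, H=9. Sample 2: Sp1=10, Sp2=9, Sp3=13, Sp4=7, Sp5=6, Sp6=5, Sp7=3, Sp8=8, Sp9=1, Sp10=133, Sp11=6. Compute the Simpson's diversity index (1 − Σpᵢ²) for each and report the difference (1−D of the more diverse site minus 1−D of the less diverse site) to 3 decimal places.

Sample 1: N=125, proportions 0.04, 0.248, 0.464, 0.008, 0.024, 0.008, 0.136, 0.072, giving 1−D = 0.69722 (working shown to 5 dp, full precision carried).
Sample 2: N=201, proportions 0.04975, 0.04478, 0.06468, 0.03483, 0.02985, 0.02488, 0.01493, 0.0398, 0.00498, 0.66169, 0.02985, giving 1−D = 0.54806.
Difference = |0.69722 − 0.54806| = 0.14916, i.e. 0.149 to 3 decimal places.

0.149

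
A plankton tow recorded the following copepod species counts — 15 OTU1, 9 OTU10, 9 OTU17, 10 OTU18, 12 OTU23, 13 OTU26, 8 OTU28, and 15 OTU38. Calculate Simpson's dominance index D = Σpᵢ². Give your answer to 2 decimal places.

Total N = 15+9+9+10+12+13+8+15 = 91, so the proportions are 0.1648, 0.0989, 0.0989, 0.1099, 0.1319, 0.1429, 0.0879, 0.1648 (working shown to 4 dp, full precision carried).
D = 0.1648² + 0.0989² + 0.0989² + 0.1099² + 0.1319² + 0.1429² + 0.0879² + 0.1648² = 0.0272 + 0.0098 + 0.0098 + 0.0121 + 0.0174 + 0.0204 + 0.0077 + 0.0272 = 0.1315.
To 2 decimal places, D = 0.13.

0.13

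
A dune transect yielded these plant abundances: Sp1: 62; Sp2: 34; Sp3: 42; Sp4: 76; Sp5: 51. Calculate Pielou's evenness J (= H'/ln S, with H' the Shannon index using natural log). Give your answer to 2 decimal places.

0.98

Total N = 62+34+42+76+51 = 265, so the proportions are 0.234, 0.1283, 0.1585, 0.2868, 0.1925 (working shown to 4 dp, full precision carried).
H' = −Σ pᵢ ln pᵢ = −((-0.3399) + (-0.2635) + (-0.2919) + (-0.3582) + (-0.3171)) = 1.5706.
With S = 5 species, ln S = 1.6094, so J = 1.5706/1.6094 = 0.9759, i.e. 0.98 to 2 decimal places.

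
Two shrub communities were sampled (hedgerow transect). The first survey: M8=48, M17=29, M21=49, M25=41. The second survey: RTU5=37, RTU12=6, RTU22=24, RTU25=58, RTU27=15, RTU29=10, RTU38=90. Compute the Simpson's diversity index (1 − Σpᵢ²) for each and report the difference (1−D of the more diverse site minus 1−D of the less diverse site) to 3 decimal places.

The first survey: N=167, proportions 0.28743, 0.17365, 0.29341, 0.24551, giving 1−D = 0.74087 (working shown to 5 dp, full precision carried).
The second survey: N=240, proportions 0.15417, 0.025, 0.1, 0.24167, 0.0625, 0.04167, 0.375, giving 1−D = 0.76094.
Difference = |0.74087 − 0.76094| = 0.02007, i.e. 0.020 to 3 decimal places.

0.020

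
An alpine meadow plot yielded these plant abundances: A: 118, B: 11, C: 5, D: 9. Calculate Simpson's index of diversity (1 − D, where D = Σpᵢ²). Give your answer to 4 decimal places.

0.3080

Total N = 118+11+5+9 = 143, so the proportions are 0.825175, 0.076923, 0.034965, 0.062937 (working shown to 6 dp, full precision carried).
D = 0.825175² + 0.076923² + 0.034965² + 0.062937² = 0.680913 + 0.005917 + 0.001223 + 0.003961 = 0.692014.
So 1 − D = 0.307986, i.e. 0.3080 to 4 decimal places.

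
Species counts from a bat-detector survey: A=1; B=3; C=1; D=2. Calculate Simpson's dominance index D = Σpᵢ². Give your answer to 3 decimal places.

0.306

Total N = 1+3+1+2 = 7, so the proportions are 0.14286, 0.42857, 0.14286, 0.28571 (working shown to 5 dp, full precision carried).
D = 0.14286² + 0.42857² + 0.14286² + 0.28571² = 0.02041 + 0.18367 + 0.02041 + 0.08163 = 0.30612.
To 3 decimal places, D = 0.306.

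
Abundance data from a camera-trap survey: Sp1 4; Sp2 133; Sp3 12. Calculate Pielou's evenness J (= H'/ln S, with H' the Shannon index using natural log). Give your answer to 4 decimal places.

Total N = 4+133+12 = 149, so the proportions are 0.026846, 0.892617, 0.080537 (working shown to 6 dp, full precision carried).
H' = −Σ pᵢ ln pᵢ = −((-0.097118) + (-0.101399) + (-0.202876)) = 0.401393.
With S = 3 species, ln S = 1.098612, so J = 0.401393/1.098612 = 0.365363, i.e. 0.3654 to 4 decimal places.

0.3654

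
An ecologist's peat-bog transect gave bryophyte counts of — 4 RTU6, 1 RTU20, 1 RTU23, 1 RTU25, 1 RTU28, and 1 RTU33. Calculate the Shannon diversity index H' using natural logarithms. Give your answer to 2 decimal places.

1.58

Total N = 4+1+1+1+1+1 = 9, so the proportions are 0.4444, 0.1111, 0.1111, 0.1111, 0.1111, 0.1111 (working shown to 4 dp, full precision carried).
Each pᵢ ln pᵢ term: 0.4444×(-0.8109)=-0.3604, 0.1111×(-2.1972)=-0.2441, 0.1111×(-2.1972)=-0.2441, 0.1111×(-2.1972)=-0.2441, 0.1111×(-2.1972)=-0.2441, 0.1111×(-2.1972)=-0.2441.
Sum = -1.5811, so H' = 1.58.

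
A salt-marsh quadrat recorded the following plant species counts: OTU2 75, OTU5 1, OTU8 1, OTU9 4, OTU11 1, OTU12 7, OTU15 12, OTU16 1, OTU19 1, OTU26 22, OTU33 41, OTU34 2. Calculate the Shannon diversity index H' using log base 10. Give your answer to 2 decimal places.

0.69

Total N = 75+1+1+4+1+7+12+1+1+22+41+2 = 168, so the proportions are 0.4464, 0.006, 0.006, 0.0238, 0.006, 0.0417, 0.0714, 0.006, 0.006, 0.131, 0.244, 0.0119 (working shown to 4 dp, full precision carried).
Each pᵢ log₁₀ pᵢ term: 0.4464×(-0.3502)=-0.1564, 0.006×(-2.2253)=-0.0132, 0.006×(-2.2253)=-0.0132, 0.0238×(-1.6232)=-0.0386, 0.006×(-2.2253)=-0.0132, 0.0417×(-1.3802)=-0.0575, 0.0714×(-1.1461)=-0.0819, 0.006×(-2.2253)=-0.0132, 0.006×(-2.2253)=-0.0132, 0.131×(-0.8829)=-0.1156, 0.244×(-0.6125)=-0.1495, 0.0119×(-1.9243)=-0.0229.
Sum = -0.6886, so H' = 0.69.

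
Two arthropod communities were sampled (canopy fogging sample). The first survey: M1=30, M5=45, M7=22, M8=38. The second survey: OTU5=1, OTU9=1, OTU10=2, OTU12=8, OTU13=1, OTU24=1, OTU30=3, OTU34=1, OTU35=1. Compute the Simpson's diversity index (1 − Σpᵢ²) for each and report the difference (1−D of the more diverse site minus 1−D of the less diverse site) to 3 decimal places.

The first survey: N=135, proportions 0.222222, 0.333333, 0.162963, 0.281481, giving 1−D = 0.733717 (working shown to 6 dp, full precision carried).
The second survey: N=19, proportions 0.052632, 0.052632, 0.105263, 0.421053, 0.052632, 0.052632, 0.157895, 0.052632, 0.052632, giving 1−D = 0.770083.
Difference = |0.733717 − 0.770083| = 0.036366, i.e. 0.036 to 3 decimal places.

0.036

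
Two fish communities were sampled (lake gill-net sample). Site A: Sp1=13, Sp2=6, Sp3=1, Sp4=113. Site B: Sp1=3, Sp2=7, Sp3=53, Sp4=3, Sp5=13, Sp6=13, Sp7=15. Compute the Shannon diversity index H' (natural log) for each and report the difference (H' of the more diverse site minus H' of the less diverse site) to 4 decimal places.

0.9721

Site A: N=133, proportions 0.097744, 0.045113, 0.007519, 0.849624, giving H' = 0.542306 (working shown to 6 dp, full precision carried).
Site B: N=107, proportions 0.028037, 0.065421, 0.495327, 0.028037, 0.121495, 0.121495, 0.140187, giving H' = 1.514437.
Difference = |0.542306 − 1.514437| = 0.972131, i.e. 0.9721 to 4 decimal places.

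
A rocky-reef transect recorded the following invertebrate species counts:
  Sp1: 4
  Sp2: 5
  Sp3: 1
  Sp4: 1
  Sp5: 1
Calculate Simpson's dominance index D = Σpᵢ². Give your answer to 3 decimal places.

0.306

Total N = 4+5+1+1+1 = 12, so the proportions are 0.33333, 0.41667, 0.08333, 0.08333, 0.08333 (working shown to 5 dp, full precision carried).
D = 0.33333² + 0.41667² + 0.08333² + 0.08333² + 0.08333² = 0.11111 + 0.17361 + 0.00694 + 0.00694 + 0.00694 = 0.30556.
To 3 decimal places, D = 0.306.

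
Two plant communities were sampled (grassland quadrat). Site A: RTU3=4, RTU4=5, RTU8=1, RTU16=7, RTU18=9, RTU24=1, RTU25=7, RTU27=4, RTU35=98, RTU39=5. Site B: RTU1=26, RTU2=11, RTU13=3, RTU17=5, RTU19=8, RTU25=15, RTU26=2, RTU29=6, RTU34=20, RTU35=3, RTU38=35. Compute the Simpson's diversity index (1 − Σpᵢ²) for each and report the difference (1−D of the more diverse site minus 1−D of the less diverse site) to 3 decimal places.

0.341

Site A: N=141, proportions 0.02837, 0.03546, 0.00709, 0.04965, 0.06383, 0.00709, 0.04965, 0.02837, 0.69504, 0.03546, giving 1−D = 0.50370 (working shown to 5 dp, full precision carried).
Site B: N=134, proportions 0.19403, 0.08209, 0.02239, 0.03731, 0.0597, 0.11194, 0.01493, 0.04478, 0.14925, 0.02239, 0.26119, giving 1−D = 0.84440.
Difference = |0.50370 − 0.84440| = 0.34070, i.e. 0.341 to 3 decimal places.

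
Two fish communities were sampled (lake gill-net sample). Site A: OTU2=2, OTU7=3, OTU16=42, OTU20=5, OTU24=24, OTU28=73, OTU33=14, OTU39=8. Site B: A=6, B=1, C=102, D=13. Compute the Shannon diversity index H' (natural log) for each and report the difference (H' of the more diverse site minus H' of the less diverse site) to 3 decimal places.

Site A: N=171, proportions 0.0117, 0.01754, 0.24561, 0.02924, 0.14035, 0.4269, 0.08187, 0.04678, giving H' = 1.55821 (working shown to 5 dp, full precision carried).
Site B: N=122, proportions 0.04918, 0.0082, 0.83607, 0.10656, giving H' = 0.57581.
Difference = |1.55821 − 0.57581| = 0.98240, i.e. 0.982 to 3 decimal places.

0.982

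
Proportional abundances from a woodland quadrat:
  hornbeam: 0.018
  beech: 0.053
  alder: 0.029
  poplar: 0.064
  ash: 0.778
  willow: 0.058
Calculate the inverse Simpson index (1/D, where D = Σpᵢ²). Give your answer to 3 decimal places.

D = 0.018² + 0.053² + 0.029² + 0.064² + 0.778² + 0.058² = 0.000324 + 0.002809 + 0.000841 + 0.004096 + 0.605284 + 0.003364 = 0.616718 (working shown to 6 dp, full precision carried).
So 1/D = 1.62149, i.e. 1.621 to 3 decimal places.

1.621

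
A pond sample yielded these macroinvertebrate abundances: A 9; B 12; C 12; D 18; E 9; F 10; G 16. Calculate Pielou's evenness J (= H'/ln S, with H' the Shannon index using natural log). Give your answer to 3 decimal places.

Total N = 9+12+12+18+9+10+16 = 86, so the proportions are 0.10465, 0.13953, 0.13953, 0.2093, 0.10465, 0.11628, 0.18605 (working shown to 5 dp, full precision carried).
H' = −Σ pᵢ ln pᵢ = −((-0.23621) + (-0.27481) + (-0.27481) + (-0.32734) + (-0.23621) + (-0.25020) + (-0.31289)) = 1.91247.
With S = 7 species, ln S = 1.94591, so J = 1.91247/1.94591 = 0.98281, i.e. 0.983 to 3 decimal places.

0.983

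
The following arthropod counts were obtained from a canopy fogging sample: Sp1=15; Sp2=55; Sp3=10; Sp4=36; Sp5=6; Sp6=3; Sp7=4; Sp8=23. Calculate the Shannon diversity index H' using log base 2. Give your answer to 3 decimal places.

2.457

Total N = 15+55+10+36+6+3+4+23 = 152, so the proportions are 0.09868, 0.36184, 0.06579, 0.23684, 0.03947, 0.01974, 0.02632, 0.15132 (working shown to 5 dp, full precision carried).
Each pᵢ log₂ pᵢ term: 0.09868×(-3.34104)=-0.32971, 0.36184×(-1.46657)=-0.53067, 0.06579×(-3.92600)=-0.25829, 0.23684×(-2.07800)=-0.49216, 0.03947×(-4.66297)=-0.18406, 0.01974×(-5.66297)=-0.11177, 0.02632×(-5.24793)=-0.13810, 0.15132×(-2.72437)=-0.41224.
Sum = -2.45700, so H' = 2.457.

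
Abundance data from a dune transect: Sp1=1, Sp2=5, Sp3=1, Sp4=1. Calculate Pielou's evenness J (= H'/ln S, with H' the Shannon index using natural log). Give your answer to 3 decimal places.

Total N = 1+5+1+1 = 8, so the proportions are 0.125, 0.625, 0.125, 0.125 (working shown to 5 dp, full precision carried).
H' = −Σ pᵢ ln pᵢ = −((-0.25993) + (-0.29375) + (-0.25993) + (-0.25993)) = 1.07354.
With S = 4 species, ln S = 1.38629, so J = 1.07354/1.38629 = 0.77440, i.e. 0.774 to 3 decimal places.

0.774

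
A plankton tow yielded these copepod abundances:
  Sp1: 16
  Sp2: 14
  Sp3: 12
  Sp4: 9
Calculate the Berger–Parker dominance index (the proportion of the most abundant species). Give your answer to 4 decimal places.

Total N = 16+14+12+9 = 51, so the proportions are 0.313725, 0.27451, 0.235294, 0.176471 (working shown to 6 dp, full precision carried).
The largest proportion is 0.313725, i.e. d = 0.3137 to 4 decimal places.

0.3137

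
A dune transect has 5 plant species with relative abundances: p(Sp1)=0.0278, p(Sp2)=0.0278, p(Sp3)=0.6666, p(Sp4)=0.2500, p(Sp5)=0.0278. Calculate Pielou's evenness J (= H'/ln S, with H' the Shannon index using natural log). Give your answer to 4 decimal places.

0.5690

H' = −Σ pᵢ ln pᵢ = −((-0.099600) + (-0.099600) + (-0.270350) + (-0.346574) + (-0.099600)) = 0.915722 (working shown to 6 dp, full precision carried).
With S = 5 species, ln S = 1.609438, so J = 0.915722/1.609438 = 0.568970, i.e. 0.5690 to 4 decimal places.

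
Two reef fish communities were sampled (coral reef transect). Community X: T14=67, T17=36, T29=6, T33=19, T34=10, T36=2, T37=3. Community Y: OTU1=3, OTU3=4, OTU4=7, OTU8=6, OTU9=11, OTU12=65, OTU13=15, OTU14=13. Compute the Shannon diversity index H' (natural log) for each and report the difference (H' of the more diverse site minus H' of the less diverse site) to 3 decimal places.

0.125

Community X: N=143, proportions 0.46853, 0.25175, 0.04196, 0.13287, 0.06993, 0.01399, 0.02098, giving H' = 1.43051 (working shown to 5 dp, full precision carried).
Community Y: N=124, proportions 0.02419, 0.03226, 0.05645, 0.04839, 0.08871, 0.52419, 0.12097, 0.10484, giving H' = 1.55504.
Difference = |1.43051 − 1.55504| = 0.12453, i.e. 0.125 to 3 decimal places.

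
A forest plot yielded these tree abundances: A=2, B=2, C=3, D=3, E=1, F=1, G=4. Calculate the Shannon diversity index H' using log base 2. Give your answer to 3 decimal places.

Total N = 2+2+3+3+1+1+4 = 16, so the proportions are 0.125, 0.125, 0.1875, 0.1875, 0.0625, 0.0625, 0.25 (working shown to 5 dp, full precision carried).
Each pᵢ log₂ pᵢ term: 0.125×(-3.00000)=-0.37500, 0.125×(-3.00000)=-0.37500, 0.1875×(-2.41504)=-0.45282, 0.1875×(-2.41504)=-0.45282, 0.0625×(-4.00000)=-0.25000, 0.0625×(-4.00000)=-0.25000, 0.25×(-2.00000)=-0.50000.
Sum = -2.65564, so H' = 2.656.

2.656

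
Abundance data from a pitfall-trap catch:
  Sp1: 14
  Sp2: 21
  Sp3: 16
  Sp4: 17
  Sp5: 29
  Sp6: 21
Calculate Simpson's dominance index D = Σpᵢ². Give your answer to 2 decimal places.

0.18

Total N = 14+21+16+17+29+21 = 118, so the proportions are 0.1186, 0.178, 0.1356, 0.1441, 0.2458, 0.178 (working shown to 4 dp, full precision carried).
D = 0.1186² + 0.178² + 0.1356² + 0.1441² + 0.2458² + 0.178² = 0.0141 + 0.0317 + 0.0184 + 0.0208 + 0.0604 + 0.0317 = 0.1770.
To 2 decimal places, D = 0.18.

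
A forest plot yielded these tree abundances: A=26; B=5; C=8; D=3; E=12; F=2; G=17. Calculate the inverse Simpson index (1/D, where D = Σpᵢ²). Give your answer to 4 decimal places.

Total N = 26+5+8+3+12+2+17 = 73, so the proportions are 0.35616438, 0.06849315, 0.10958904, 0.04109589, 0.16438356, 0.02739726, 0.23287671 (working shown to 8 dp, full precision carried).
D = 0.35616438² + 0.06849315² + 0.10958904² + 0.04109589² + 0.16438356² + 0.02739726² + 0.23287671² = 0.12685307 + 0.00469131 + 0.01200976 + 0.00168887 + 0.02702196 + 0.00075061 + 0.05423156 = 0.22724714.
So 1/D = 4.400495, i.e. 4.4005 to 4 decimal places.

4.4005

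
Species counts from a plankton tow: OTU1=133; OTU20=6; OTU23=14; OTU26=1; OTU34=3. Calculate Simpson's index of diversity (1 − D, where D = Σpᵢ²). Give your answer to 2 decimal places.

Total N = 133+6+14+1+3 = 157, so the proportions are 0.8471, 0.0382, 0.0892, 0.0064, 0.0191 (working shown to 4 dp, full precision carried).
D = 0.8471² + 0.0382² + 0.0892² + 0.0064² + 0.0191² = 0.7176 + 0.0015 + 0.0080 + 0.0000 + 0.0004 = 0.7275.
So 1 − D = 0.2725, i.e. 0.27 to 2 decimal places.

0.27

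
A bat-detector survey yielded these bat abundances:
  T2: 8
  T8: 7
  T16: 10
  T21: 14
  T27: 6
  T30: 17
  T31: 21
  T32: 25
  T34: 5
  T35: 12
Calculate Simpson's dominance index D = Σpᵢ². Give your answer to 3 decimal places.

Total N = 8+7+10+14+6+17+21+25+5+12 = 125, so the proportions are 0.064, 0.056, 0.08, 0.112, 0.048, 0.136, 0.168, 0.2, 0.04, 0.096 (working shown to 5 dp, full precision carried).
D = 0.064² + 0.056² + 0.08² + 0.112² + 0.048² + 0.136² + 0.168² + 0.2² + 0.04² + 0.096² = 0.00410 + 0.00314 + 0.00640 + 0.01254 + 0.00230 + 0.01850 + 0.02822 + 0.04000 + 0.00160 + 0.00922 = 0.12602.
To 3 decimal places, D = 0.126.

0.126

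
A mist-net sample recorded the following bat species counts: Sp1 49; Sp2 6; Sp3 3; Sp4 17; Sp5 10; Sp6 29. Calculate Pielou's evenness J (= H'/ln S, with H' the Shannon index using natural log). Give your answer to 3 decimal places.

Total N = 49+6+3+17+10+29 = 114, so the proportions are 0.42982, 0.05263, 0.02632, 0.14912, 0.08772, 0.25439 (working shown to 5 dp, full precision carried).
H' = −Σ pᵢ ln pᵢ = −((-0.36293) + (-0.15497) + (-0.09573) + (-0.28378) + (-0.21347) + (-0.34823)) = 1.45911.
With S = 6 species, ln S = 1.79176, so J = 1.45911/1.79176 = 0.81435, i.e. 0.814 to 3 decimal places.

0.814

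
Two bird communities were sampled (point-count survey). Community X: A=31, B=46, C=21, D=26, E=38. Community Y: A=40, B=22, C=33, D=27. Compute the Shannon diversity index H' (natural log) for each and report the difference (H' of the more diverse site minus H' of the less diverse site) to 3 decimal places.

0.211

Community X: N=162, proportions 0.191358, 0.2839506, 0.1296296, 0.1604938, 0.2345679, giving H' = 1.5725046 (working shown to 7 dp, full precision carried).
Community Y: N=122, proportions 0.3278689, 0.1803279, 0.2704918, 0.2213115, giving H' = 1.3619681.
Difference = |1.5725046 − 1.3619681| = 0.2105365, i.e. 0.211 to 3 decimal places.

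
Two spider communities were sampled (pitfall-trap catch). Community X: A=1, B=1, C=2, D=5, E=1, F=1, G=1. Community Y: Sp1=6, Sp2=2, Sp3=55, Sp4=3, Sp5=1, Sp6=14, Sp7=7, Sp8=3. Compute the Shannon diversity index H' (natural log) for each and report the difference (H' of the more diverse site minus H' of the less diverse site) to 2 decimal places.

Community X: N=12, proportions 0.08333, 0.08333, 0.16667, 0.41667, 0.08333, 0.08333, 0.08333, giving H' = 1.69878 (working shown to 5 dp, full precision carried).
Community Y: N=91, proportions 0.06593, 0.02198, 0.6044, 0.03297, 0.01099, 0.15385, 0.07692, 0.03297, giving H' = 1.32734.
Difference = |1.69878 − 1.32734| = 0.37144, i.e. 0.37 to 2 decimal places.

0.37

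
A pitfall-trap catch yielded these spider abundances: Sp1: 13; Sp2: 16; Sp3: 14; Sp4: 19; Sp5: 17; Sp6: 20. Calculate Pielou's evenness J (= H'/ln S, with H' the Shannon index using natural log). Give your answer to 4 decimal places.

0.9936

Total N = 13+16+14+19+17+20 = 99, so the proportions are 0.131313, 0.161616, 0.141414, 0.191919, 0.171717, 0.20202 (working shown to 6 dp, full precision carried).
H' = −Σ pᵢ ln pᵢ = −((-0.266588) + (-0.294550) + (-0.276615) + (-0.316797) + (-0.302550) + (-0.323109)) = 1.780209.
With S = 6 species, ln S = 1.791759, so J = 1.780209/1.791759 = 0.993554, i.e. 0.9936 to 4 decimal places.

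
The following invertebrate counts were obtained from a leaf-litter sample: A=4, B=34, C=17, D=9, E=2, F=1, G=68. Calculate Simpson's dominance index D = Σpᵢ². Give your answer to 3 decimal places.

Total N = 4+34+17+9+2+1+68 = 135, so the proportions are 0.02963, 0.25185, 0.12593, 0.06667, 0.01481, 0.00741, 0.5037 (working shown to 5 dp, full precision carried).
D = 0.02963² + 0.25185² + 0.12593² + 0.06667² + 0.01481² + 0.00741² + 0.5037² = 0.00088 + 0.06343 + 0.01586 + 0.00444 + 0.00022 + 0.00005 + 0.25372 = 0.33860.
To 3 decimal places, D = 0.339.

0.339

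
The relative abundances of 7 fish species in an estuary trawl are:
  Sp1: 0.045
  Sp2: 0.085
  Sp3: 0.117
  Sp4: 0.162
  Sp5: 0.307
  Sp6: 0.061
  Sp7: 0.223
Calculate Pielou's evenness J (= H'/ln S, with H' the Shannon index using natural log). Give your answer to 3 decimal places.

H' = −Σ pᵢ ln pᵢ = −((-0.13955) + (-0.20953) + (-0.25103) + (-0.29487) + (-0.36254) + (-0.17061) + (-0.33463)) = 1.76276 (working shown to 5 dp, full precision carried).
With S = 7 species, ln S = 1.94591, so J = 1.76276/1.94591 = 0.90588, i.e. 0.906 to 3 decimal places.

0.906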